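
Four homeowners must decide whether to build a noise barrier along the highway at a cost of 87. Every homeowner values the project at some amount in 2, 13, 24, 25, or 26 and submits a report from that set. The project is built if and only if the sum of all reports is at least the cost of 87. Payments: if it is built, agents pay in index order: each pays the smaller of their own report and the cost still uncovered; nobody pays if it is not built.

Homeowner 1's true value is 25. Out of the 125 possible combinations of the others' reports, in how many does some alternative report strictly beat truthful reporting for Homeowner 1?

45

Others report (13, 24, 26): truth gives 0; report 24 gives 1 > 0. Violating.
Others report (13, 25, 25): truth gives 0; report 24 gives 1 > 0. Violating.
Others report (13, 25, 26): truth gives 0; report 24 gives 1 > 0. Violating.
Others report (13, 26, 24): truth gives 0; report 24 gives 1 > 0. Violating.
Others report (2, 2, 2): truth gives 0; no alternative beats it.
Others report (2, 2, 13): truth gives 0; no alternative beats it.
(Checking all 125 profiles: 45 have a profitable deviation, 80 do not.)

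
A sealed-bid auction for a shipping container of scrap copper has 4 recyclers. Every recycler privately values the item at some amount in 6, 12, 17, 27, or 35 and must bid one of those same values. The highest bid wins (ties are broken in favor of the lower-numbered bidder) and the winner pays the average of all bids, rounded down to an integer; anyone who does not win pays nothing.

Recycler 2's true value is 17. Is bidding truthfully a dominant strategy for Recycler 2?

No

Consider the case where Recycler 1 bids 6, Recycler 3 bids 6 and Recycler 4 bids 6.
Truthful bid 17: wins, pays 8, utility 17 - 8 = 9.
Bid 12 instead: wins, pays 7, utility 17 - 7 = 10.
Since 10 > 9, bidding 12 is strictly better here, so truthful bidding is not dominant.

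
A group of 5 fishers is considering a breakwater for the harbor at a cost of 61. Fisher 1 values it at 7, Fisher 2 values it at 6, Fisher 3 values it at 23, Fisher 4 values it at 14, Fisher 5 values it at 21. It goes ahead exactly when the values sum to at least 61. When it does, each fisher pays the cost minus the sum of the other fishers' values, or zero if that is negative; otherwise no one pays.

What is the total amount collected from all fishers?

Total value 71 ≥ cost 61, so it is built.
Fisher 1: others sum to 64; max(0, 61 - 64) = 0.
Fisher 2: others sum to 65; max(0, 61 - 65) = 0.
Fisher 3: others sum to 48; max(0, 61 - 48) = 13.
Fisher 4: others sum to 57; max(0, 61 - 57) = 4.
Fisher 5: others sum to 50; max(0, 61 - 50) = 11.
Total collected = 0 + 0 + 13 + 4 + 11 = 28.

28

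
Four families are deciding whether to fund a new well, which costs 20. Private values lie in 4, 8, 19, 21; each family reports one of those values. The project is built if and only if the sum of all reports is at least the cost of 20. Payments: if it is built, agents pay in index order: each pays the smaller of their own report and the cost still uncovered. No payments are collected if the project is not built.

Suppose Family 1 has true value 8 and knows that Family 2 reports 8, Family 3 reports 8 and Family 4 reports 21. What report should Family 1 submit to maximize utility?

Report 4: project built, pays 4, utility 8 - 4 = 4.
Report 8: project built, pays 8, utility 8 - 8 = 0.
Report 19: project built, pays 19, utility 8 - 19 = -11.
Report 21: project built, pays 20, utility 8 - 20 = -12.
The best choice is 4 with utility 4.

4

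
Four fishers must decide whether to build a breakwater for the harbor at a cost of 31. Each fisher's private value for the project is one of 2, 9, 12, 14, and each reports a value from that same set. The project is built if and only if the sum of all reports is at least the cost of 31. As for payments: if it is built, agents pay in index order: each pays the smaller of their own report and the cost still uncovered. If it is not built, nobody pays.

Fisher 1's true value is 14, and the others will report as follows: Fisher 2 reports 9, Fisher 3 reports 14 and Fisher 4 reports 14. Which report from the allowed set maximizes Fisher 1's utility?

Report 2: project built, pays 2, utility 14 - 2 = 12.
Report 9: project built, pays 9, utility 14 - 9 = 5.
Report 12: project built, pays 12, utility 14 - 12 = 2.
Report 14: project built, pays 14, utility 14 - 14 = 0.
The best choice is 2 with utility 12.

2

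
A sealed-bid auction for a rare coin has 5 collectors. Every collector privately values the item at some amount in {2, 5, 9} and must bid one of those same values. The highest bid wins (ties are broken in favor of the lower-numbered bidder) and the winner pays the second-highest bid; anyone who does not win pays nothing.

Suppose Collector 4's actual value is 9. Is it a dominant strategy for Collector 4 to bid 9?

Check each profile of the others' bids and compare truth against every alternative bid.
Others bid (2, 2, 5, 2): truth gives 4, best alternative gives 0.
Others bid (2, 2, 5, 5): truth gives 4, best alternative gives 0.
Others bid (2, 5, 2, 2): truth gives 4, best alternative gives 0.
Others bid (2, 5, 2, 5): truth gives 4, best alternative gives 0.
Others bid (2, 5, 5, 2): truth gives 4, best alternative gives 0.
Others bid (2, 5, 5, 5): truth gives 4, best alternative gives 0.
(Remaining 75 profiles checked similarly; truth is weakly best in each.)
In every case the truthful bid is at least as good as any alternative, so it is a dominant strategy.

Yes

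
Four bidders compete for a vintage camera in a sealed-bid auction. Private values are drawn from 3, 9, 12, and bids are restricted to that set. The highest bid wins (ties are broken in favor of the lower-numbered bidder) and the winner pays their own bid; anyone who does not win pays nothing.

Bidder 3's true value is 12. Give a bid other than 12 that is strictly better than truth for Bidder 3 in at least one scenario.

Suppose Bidder 1 bids 3, Bidder 2 bids 3 and Bidder 4 bids 3.
Bid 12: wins, pays 12, utility 12 - 12 = 0.
Bid 9: wins, pays 9, utility 12 - 9 = 3.
So bidding 9 beats truth here (3 > 0).

9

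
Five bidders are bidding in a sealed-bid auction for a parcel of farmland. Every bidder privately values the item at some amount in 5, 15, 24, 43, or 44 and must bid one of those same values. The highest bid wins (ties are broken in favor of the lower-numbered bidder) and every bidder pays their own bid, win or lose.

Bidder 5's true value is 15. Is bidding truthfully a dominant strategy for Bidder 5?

Consider the case where Bidder 1 bids 5, Bidder 2 bids 5, Bidder 3 bids 5 and Bidder 4 bids 15.
Truthful bid 15: loses but pays 15, utility -15.
Bid 5 instead: loses but pays 5, utility -5.
Since -5 > -15, bidding 5 is strictly better here, so truthful bidding is not dominant.

No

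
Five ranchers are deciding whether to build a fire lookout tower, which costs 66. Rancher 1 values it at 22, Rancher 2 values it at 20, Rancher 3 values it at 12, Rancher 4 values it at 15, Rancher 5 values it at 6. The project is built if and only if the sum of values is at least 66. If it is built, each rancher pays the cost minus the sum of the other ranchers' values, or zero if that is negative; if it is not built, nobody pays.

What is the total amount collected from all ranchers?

33

Total value 75 ≥ cost 66, so it is built.
Rancher 1: others sum to 53; max(0, 66 - 53) = 13.
Rancher 2: others sum to 55; max(0, 66 - 55) = 11.
Rancher 3: others sum to 63; max(0, 66 - 63) = 3.
Rancher 4: others sum to 60; max(0, 66 - 60) = 6.
Rancher 5: others sum to 69; max(0, 66 - 69) = 0.
Total collected = 13 + 11 + 3 + 6 + 0 = 33.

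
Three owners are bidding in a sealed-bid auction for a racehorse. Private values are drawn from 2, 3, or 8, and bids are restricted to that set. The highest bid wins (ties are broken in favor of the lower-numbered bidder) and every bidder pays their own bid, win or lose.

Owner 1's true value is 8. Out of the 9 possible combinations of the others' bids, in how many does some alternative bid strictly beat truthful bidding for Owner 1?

4

Others bid (2, 2): truth gives 0; bid 2 gives 6 > 0. Violating.
Others bid (2, 3): truth gives 0; bid 3 gives 5 > 0. Violating.
Others bid (3, 2): truth gives 0; bid 3 gives 5 > 0. Violating.
Others bid (3, 3): truth gives 0; bid 3 gives 5 > 0. Violating.
Others bid (2, 8): truth gives 0; no alternative beats it.
Others bid (3, 8): truth gives 0; no alternative beats it.
(Checking all 9 profiles: 4 have a profitable deviation, 5 do not.)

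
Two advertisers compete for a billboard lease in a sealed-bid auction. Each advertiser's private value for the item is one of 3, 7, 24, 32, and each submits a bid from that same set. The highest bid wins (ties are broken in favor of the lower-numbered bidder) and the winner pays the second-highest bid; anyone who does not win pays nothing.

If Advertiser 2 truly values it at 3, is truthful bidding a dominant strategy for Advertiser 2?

Yes

Check each profile of the others' bids and compare truth against every alternative bid.
Others bid (3): truth gives 0, best alternative gives 0.
Others bid (7): truth gives 0, best alternative gives 0.
Others bid (24): truth gives 0, best alternative gives 0.
Others bid (32): truth gives 0, best alternative gives 0.
In every case the truthful bid is at least as good as any alternative, so it is a dominant strategy.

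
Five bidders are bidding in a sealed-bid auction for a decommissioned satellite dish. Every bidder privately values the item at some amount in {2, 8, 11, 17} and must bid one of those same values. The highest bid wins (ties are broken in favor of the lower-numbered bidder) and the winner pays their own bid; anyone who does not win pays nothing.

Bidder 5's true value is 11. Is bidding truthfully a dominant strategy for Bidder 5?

No

Consider the case where Bidder 1 bids 2, Bidder 2 bids 2, Bidder 3 bids 2 and Bidder 4 bids 2.
Truthful bid 11: wins, pays 11, utility 11 - 11 = 0.
Bid 8 instead: wins, pays 8, utility 11 - 8 = 3.
Since 3 > 0, bidding 8 is strictly better here, so truthful bidding is not dominant.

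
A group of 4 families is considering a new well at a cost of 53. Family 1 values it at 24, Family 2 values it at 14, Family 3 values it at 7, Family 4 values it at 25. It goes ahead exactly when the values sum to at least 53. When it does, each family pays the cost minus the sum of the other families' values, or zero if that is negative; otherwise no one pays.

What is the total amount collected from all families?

Total value 70 ≥ cost 53, so it is built.
Family 1: others sum to 46; max(0, 53 - 46) = 7.
Family 2: others sum to 56; max(0, 53 - 56) = 0.
Family 3: others sum to 63; max(0, 53 - 63) = 0.
Family 4: others sum to 45; max(0, 53 - 45) = 8.
Total collected = 7 + 0 + 0 + 8 = 15.

15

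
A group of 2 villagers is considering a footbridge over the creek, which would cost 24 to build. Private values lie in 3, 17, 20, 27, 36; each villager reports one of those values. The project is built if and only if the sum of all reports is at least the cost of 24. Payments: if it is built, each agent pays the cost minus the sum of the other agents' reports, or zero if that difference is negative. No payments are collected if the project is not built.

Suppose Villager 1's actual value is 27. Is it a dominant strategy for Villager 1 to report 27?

Yes

Check each profile of the others' reports and compare truth against every alternative report.
Others report (27): truth gives 27, best alternative gives 27.
Others report (36): truth gives 27, best alternative gives 27.
Others report (20): truth gives 23, best alternative gives 23.
Others report (17): truth gives 20, best alternative gives 20.
Others report (3): truth gives 6, best alternative gives 6.
In every case the truthful report is at least as good as any alternative, so it is a dominant strategy.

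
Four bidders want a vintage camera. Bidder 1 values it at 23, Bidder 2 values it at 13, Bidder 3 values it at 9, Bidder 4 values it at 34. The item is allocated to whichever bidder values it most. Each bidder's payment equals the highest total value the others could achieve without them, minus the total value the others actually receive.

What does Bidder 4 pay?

Bidder 4 has the highest value and receives the item.
Without Bidder 4, the item would go to the next-highest value, 23, so the others could achieve 23.
With Bidder 4 present and winning, the others receive nothing, so their total is 0.
Payment = 23 - 0 = 23.

23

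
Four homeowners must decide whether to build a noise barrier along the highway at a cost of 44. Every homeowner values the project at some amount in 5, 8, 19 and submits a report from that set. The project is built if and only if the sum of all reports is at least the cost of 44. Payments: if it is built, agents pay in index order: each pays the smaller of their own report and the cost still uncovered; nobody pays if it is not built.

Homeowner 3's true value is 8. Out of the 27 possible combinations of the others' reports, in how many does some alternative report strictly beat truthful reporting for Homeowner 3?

7

Others report (5, 19, 19): truth gives 0; report 5 gives 3 > 0. Violating.
Others report (8, 19, 19): truth gives 0; report 5 gives 3 > 0. Violating.
Others report (19, 5, 19): truth gives 0; report 5 gives 3 > 0. Violating.
Others report (19, 8, 19): truth gives 0; report 5 gives 3 > 0. Violating.
Others report (5, 5, 5): truth gives 0; no alternative beats it.
Others report (5, 5, 8): truth gives 0; no alternative beats it.
(Checking all 27 profiles: 7 have a profitable deviation, 20 do not.)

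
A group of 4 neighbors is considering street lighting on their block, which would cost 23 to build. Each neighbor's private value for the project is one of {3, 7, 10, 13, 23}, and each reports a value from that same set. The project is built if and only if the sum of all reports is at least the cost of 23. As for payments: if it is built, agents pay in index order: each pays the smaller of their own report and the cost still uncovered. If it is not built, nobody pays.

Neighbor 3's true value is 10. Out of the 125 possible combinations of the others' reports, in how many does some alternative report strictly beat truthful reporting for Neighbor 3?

44

Others report (3, 3, 10): truth gives 0; report 7 gives 3 > 0. Violating.
Others report (3, 3, 13): truth gives 0; report 7 gives 3 > 0. Violating.
Others report (3, 3, 23): truth gives 0; report 3 gives 7 > 0. Violating.
Others report (3, 7, 7): truth gives 0; report 7 gives 3 > 0. Violating.
Others report (3, 3, 3): truth gives 0; no alternative beats it.
Others report (3, 3, 7): truth gives 0; no alternative beats it.
(Checking all 125 profiles: 44 have a profitable deviation, 81 do not.)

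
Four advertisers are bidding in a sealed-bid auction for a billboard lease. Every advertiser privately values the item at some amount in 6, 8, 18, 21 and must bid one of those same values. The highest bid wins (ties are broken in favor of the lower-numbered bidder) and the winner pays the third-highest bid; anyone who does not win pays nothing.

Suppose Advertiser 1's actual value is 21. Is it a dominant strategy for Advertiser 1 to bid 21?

Check each profile of the others' bids and compare truth against every alternative bid.
Others bid (6, 6, 21): truth gives 15, best alternative gives 0.
Others bid (6, 21, 6): truth gives 15, best alternative gives 0.
Others bid (21, 6, 6): truth gives 15, best alternative gives 0.
Others bid (6, 8, 21): truth gives 13, best alternative gives 0.
Others bid (6, 21, 8): truth gives 13, best alternative gives 0.
Others bid (8, 6, 21): truth gives 13, best alternative gives 0.
(Remaining 58 profiles checked similarly; truth is weakly best in each.)
In every case the truthful bid is at least as good as any alternative, so it is a dominant strategy.

Yes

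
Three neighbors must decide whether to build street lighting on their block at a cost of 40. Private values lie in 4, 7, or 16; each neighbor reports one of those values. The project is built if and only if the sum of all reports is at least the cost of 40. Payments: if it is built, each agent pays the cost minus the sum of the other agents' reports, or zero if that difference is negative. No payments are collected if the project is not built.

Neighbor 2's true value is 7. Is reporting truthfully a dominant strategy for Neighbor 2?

Yes

Check each profile of the others' reports and compare truth against every alternative report.
Others report (4, 4): truth gives 0, best alternative gives 0.
Others report (4, 7): truth gives 0, best alternative gives 0.
Others report (4, 16): truth gives 0, best alternative gives 0.
Others report (7, 4): truth gives 0, best alternative gives 0.
Others report (7, 7): truth gives 0, best alternative gives 0.
Others report (7, 16): truth gives 0, best alternative gives 0.
(Remaining 3 profiles checked similarly; truth is weakly best in each.)
In every case the truthful report is at least as good as any alternative, so it is a dominant strategy.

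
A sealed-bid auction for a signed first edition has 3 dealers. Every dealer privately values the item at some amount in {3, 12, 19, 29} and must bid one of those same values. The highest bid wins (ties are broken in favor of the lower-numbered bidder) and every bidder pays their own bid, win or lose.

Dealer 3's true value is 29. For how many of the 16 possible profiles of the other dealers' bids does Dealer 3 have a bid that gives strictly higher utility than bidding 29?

Others bid (3, 3): truth gives 0; bid 12 gives 17 > 0. Violating.
Others bid (3, 12): truth gives 0; bid 19 gives 10 > 0. Violating.
Others bid (3, 29): truth gives -29; bid 3 gives -3 > -29. Violating.
Others bid (12, 3): truth gives 0; bid 19 gives 10 > 0. Violating.
Others bid (3, 19): truth gives 0; no alternative beats it.
Others bid (12, 19): truth gives 0; no alternative beats it.
(Checking all 16 profiles: 11 have a profitable deviation, 5 do not.)

11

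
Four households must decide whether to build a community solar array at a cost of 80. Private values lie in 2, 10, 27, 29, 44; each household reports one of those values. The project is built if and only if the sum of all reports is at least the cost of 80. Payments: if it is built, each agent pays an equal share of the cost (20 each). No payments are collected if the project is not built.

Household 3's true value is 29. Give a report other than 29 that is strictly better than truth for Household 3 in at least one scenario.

44

Suppose Household 1 reports 2, Household 2 reports 2 and Household 4 reports 44.
Report 29: project not built, utility 0.
Report 44: project built, pays 20, utility 29 - 20 = 9.
So reporting 44 beats truth here (9 > 0).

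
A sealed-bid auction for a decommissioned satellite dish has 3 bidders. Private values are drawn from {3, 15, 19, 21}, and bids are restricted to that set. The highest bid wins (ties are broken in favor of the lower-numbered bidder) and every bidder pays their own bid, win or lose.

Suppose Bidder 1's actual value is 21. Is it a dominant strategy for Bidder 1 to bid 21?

Consider the case where Bidder 2 bids 3 and Bidder 3 bids 3.
Truthful bid 21: wins, pays 21, utility 21 - 21 = 0.
Bid 3 instead: wins, pays 3, utility 21 - 3 = 18.
Since 18 > 0, bidding 3 is strictly better here, so truthful bidding is not dominant.

No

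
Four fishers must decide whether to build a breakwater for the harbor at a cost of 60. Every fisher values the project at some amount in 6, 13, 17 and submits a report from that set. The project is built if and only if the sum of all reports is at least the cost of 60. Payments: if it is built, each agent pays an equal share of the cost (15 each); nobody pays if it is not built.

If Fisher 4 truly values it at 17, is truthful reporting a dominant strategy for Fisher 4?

Check each profile of the others' reports and compare truth against every alternative report.
Others report (13, 13, 17): truth gives 2, best alternative gives 0.
Others report (13, 17, 13): truth gives 2, best alternative gives 0.
Others report (17, 13, 13): truth gives 2, best alternative gives 0.
Others report (13, 17, 17): truth gives 2, best alternative gives 2.
Others report (17, 13, 17): truth gives 2, best alternative gives 2.
Others report (17, 17, 13): truth gives 2, best alternative gives 2.
(Remaining 21 profiles checked similarly; truth is weakly best in each.)
In every case the truthful report is at least as good as any alternative, so it is a dominant strategy.

Yes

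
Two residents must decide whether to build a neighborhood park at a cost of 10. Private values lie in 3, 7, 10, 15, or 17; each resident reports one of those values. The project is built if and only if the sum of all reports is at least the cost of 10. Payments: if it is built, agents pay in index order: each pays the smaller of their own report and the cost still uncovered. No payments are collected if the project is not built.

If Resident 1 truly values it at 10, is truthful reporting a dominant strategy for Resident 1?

Consider the case where Resident 2 reports 3.
Truthful report 10: project built, pays 10, utility 10 - 10 = 0.
Report 7 instead: project built, pays 7, utility 10 - 7 = 3.
Since 3 > 0, reporting 7 is strictly better here, so truthful reporting is not dominant.

No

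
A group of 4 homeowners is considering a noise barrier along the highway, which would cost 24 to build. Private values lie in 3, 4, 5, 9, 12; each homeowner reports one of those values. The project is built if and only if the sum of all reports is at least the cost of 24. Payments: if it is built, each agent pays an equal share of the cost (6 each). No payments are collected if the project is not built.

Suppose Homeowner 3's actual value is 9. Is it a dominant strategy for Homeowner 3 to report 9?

No

Consider the case where Homeowner 1 reports 3, Homeowner 2 reports 4 and Homeowner 4 reports 5.
Truthful report 9: project not built, utility 0.
Report 12 instead: project built, pays 6, utility 9 - 6 = 3.
Since 3 > 0, reporting 12 is strictly better here, so truthful reporting is not dominant.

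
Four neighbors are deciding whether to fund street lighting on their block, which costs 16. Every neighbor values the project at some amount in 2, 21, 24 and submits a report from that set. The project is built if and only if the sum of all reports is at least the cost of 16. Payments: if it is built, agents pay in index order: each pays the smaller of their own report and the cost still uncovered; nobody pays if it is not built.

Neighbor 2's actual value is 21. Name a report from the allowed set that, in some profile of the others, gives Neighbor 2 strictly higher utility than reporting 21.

Suppose Neighbor 1 reports 2, Neighbor 3 reports 2 and Neighbor 4 reports 21.
Report 21: project built, pays 14, utility 21 - 14 = 7.
Report 2: project built, pays 2, utility 21 - 2 = 19.
So reporting 2 beats truth here (19 > 7).

2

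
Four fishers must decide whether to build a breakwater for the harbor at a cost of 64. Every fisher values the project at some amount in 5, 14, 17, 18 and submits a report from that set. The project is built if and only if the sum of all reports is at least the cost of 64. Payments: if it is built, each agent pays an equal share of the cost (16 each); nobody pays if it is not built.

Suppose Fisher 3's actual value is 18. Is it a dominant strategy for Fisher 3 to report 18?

Check each profile of the others' reports and compare truth against every alternative report.
Others report (14, 14, 18): truth gives 2, best alternative gives 0.
Others report (14, 18, 14): truth gives 2, best alternative gives 0.
Others report (18, 14, 14): truth gives 2, best alternative gives 0.
Others report (14, 17, 17): truth gives 2, best alternative gives 2.
Others report (14, 17, 18): truth gives 2, best alternative gives 2.
Others report (14, 18, 17): truth gives 2, best alternative gives 2.
(Remaining 58 profiles checked similarly; truth is weakly best in each.)
In every case the truthful report is at least as good as any alternative, so it is a dominant strategy.

Yes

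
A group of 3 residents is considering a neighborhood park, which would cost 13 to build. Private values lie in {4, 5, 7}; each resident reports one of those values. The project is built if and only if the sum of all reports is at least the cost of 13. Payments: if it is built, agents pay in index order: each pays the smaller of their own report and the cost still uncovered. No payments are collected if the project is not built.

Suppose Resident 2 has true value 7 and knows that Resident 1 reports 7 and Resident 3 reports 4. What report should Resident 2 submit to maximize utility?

4

Report 4: project built, pays 4, utility 7 - 4 = 3.
Report 5: project built, pays 5, utility 7 - 5 = 2.
Report 7: project built, pays 6, utility 7 - 6 = 1.
The best choice is 4 with utility 3.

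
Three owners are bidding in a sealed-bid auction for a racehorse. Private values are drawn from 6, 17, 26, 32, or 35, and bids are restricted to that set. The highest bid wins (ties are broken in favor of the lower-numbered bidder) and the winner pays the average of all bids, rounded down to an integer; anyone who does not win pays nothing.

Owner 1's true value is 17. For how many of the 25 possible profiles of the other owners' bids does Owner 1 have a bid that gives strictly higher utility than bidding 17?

1

Others bid (6, 6): truth gives 8; bid 6 gives 11 > 8. Violating.
Others bid (6, 17): truth gives 4; no alternative beats it.
Others bid (6, 26): truth gives 0; no alternative beats it.
(Checking all 25 profiles: 1 has a profitable deviation, 24 do not.)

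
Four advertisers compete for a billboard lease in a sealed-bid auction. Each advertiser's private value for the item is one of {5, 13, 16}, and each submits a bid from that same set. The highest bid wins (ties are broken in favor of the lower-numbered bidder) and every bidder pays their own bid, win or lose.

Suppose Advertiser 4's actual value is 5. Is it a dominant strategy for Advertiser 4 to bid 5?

Check each profile of the others' bids and compare truth against every alternative bid.
Others bid (5, 5, 16): truth gives -5, best alternative gives -13.
Others bid (5, 13, 16): truth gives -5, best alternative gives -13.
Others bid (5, 16, 5): truth gives -5, best alternative gives -13.
Others bid (5, 16, 13): truth gives -5, best alternative gives -13.
Others bid (5, 16, 16): truth gives -5, best alternative gives -13.
Others bid (13, 5, 16): truth gives -5, best alternative gives -13.
(Remaining 21 profiles checked similarly; truth is weakly best in each.)
In every case the truthful bid is at least as good as any alternative, so it is a dominant strategy.

Yes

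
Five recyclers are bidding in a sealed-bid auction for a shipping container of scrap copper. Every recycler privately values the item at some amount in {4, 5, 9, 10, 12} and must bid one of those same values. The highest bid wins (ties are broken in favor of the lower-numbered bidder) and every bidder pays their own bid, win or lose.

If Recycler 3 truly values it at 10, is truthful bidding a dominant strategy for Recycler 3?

No

Consider the case where Recycler 1 bids 4, Recycler 2 bids 4, Recycler 4 bids 4 and Recycler 5 bids 4.
Truthful bid 10: wins, pays 10, utility 10 - 10 = 0.
Bid 5 instead: wins, pays 5, utility 10 - 5 = 5.
Since 5 > 0, bidding 5 is strictly better here, so truthful bidding is not dominant.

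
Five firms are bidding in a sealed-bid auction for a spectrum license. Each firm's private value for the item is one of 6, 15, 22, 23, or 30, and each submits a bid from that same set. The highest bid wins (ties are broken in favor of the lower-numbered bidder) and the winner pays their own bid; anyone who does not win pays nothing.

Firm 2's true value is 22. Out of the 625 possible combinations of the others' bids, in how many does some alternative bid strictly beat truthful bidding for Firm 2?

Others bid (6, 6, 6, 6): truth gives 0; bid 15 gives 7 > 0. Violating.
Others bid (6, 6, 6, 15): truth gives 0; bid 15 gives 7 > 0. Violating.
Others bid (6, 6, 15, 6): truth gives 0; bid 15 gives 7 > 0. Violating.
Others bid (6, 6, 15, 15): truth gives 0; bid 15 gives 7 > 0. Violating.
Others bid (6, 6, 6, 22): truth gives 0; no alternative beats it.
Others bid (6, 6, 6, 23): truth gives 0; no alternative beats it.
(Checking all 625 profiles: 8 have a profitable deviation, 617 do not.)

8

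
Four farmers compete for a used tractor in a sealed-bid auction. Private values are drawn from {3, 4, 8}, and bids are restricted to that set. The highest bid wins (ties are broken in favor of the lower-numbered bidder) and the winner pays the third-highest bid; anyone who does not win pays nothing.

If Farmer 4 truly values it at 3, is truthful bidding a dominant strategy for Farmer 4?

Check each profile of the others' bids and compare truth against every alternative bid.
Others bid (3, 3, 3): truth gives 0, best alternative gives 0.
Others bid (3, 3, 4): truth gives 0, best alternative gives 0.
Others bid (3, 3, 8): truth gives 0, best alternative gives 0.
Others bid (3, 4, 3): truth gives 0, best alternative gives 0.
Others bid (3, 4, 4): truth gives 0, best alternative gives 0.
Others bid (3, 4, 8): truth gives 0, best alternative gives 0.
(Remaining 21 profiles checked similarly; truth is weakly best in each.)
In every case the truthful bid is at least as good as any alternative, so it is a dominant strategy.

Yes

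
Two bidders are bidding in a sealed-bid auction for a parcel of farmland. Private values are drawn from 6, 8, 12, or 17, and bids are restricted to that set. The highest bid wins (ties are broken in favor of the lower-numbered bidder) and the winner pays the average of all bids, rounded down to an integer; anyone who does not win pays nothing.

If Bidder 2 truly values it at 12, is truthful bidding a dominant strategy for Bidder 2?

Consider the case where Bidder 1 bids 6.
Truthful bid 12: wins, pays 9, utility 12 - 9 = 3.
Bid 8 instead: wins, pays 7, utility 12 - 7 = 5.
Since 5 > 3, bidding 8 is strictly better here, so truthful bidding is not dominant.

No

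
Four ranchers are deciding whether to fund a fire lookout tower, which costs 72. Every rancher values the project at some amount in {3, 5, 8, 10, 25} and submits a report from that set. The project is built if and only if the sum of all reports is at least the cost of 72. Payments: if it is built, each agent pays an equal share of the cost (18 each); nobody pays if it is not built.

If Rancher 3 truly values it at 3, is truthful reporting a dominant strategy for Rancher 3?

Check each profile of the others' reports and compare truth against every alternative report.
Others report (25, 25, 25): truth gives -15, best alternative gives -15.
Others report (3, 3, 3): truth gives 0, best alternative gives 0.
Others report (3, 3, 5): truth gives 0, best alternative gives 0.
Others report (3, 3, 8): truth gives 0, best alternative gives 0.
Others report (3, 3, 10): truth gives 0, best alternative gives 0.
Others report (3, 3, 25): truth gives 0, best alternative gives 0.
(Remaining 119 profiles checked similarly; truth is weakly best in each.)
In every case the truthful report is at least as good as any alternative, so it is a dominant strategy.

Yes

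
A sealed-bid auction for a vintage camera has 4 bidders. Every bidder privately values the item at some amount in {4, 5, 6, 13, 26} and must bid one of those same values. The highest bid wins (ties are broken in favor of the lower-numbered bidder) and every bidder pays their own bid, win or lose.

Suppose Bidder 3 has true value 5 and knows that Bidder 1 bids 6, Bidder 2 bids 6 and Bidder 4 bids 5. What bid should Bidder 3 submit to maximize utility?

4

Bid 4: loses but pays 4, utility -4.
Bid 5: loses but pays 5, utility -5.
Bid 6: loses but pays 6, utility -6.
Bid 13: wins, pays 13, utility 5 - 13 = -8.
Bid 26: wins, pays 26, utility 5 - 26 = -21.
The best choice is 4 with utility -4.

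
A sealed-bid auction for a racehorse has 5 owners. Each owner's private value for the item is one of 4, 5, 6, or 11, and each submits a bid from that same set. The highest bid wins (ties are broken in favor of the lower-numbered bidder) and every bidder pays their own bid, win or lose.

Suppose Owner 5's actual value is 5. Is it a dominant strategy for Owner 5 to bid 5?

Consider the case where Owner 1 bids 4, Owner 2 bids 4, Owner 3 bids 4 and Owner 4 bids 5.
Truthful bid 5: loses but pays 5, utility -5.
Bid 4 instead: loses but pays 4, utility -4.
Since -4 > -5, bidding 4 is strictly better here, so truthful bidding is not dominant.

No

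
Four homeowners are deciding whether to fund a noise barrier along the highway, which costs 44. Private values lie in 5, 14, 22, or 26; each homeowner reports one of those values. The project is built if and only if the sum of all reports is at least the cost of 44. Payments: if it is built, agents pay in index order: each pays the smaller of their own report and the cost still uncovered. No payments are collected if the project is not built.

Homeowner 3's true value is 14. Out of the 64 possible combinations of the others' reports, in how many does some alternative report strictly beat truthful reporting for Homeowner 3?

Others report (5, 14, 22): truth gives 0; report 5 gives 9 > 0. Violating.
Others report (5, 14, 26): truth gives 0; report 5 gives 9 > 0. Violating.
Others report (5, 22, 14): truth gives 0; report 5 gives 9 > 0. Violating.
Others report (5, 22, 22): truth gives 0; report 5 gives 9 > 0. Violating.
Others report (5, 5, 5): truth gives 0; no alternative beats it.
Others report (5, 5, 14): truth gives 0; no alternative beats it.
(Checking all 64 profiles: 27 have a profitable deviation, 37 do not.)

27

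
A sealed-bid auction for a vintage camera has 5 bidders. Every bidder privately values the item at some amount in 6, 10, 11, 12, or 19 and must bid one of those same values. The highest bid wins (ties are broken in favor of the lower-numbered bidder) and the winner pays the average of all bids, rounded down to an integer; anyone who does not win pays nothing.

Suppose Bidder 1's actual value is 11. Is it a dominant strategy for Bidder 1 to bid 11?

Consider the case where Bidder 2 bids 6, Bidder 3 bids 6, Bidder 4 bids 6 and Bidder 5 bids 6.
Truthful bid 11: wins, pays 7, utility 11 - 7 = 4.
Bid 6 instead: wins, pays 6, utility 11 - 6 = 5.
Since 5 > 4, bidding 6 is strictly better here, so truthful bidding is not dominant.

No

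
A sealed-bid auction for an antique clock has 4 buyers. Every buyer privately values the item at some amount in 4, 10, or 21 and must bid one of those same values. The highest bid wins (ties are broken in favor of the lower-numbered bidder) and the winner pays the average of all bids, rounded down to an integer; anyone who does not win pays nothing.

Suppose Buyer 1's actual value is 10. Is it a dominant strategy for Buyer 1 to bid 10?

Consider the case where Buyer 2 bids 4, Buyer 3 bids 4 and Buyer 4 bids 4.
Truthful bid 10: wins, pays 5, utility 10 - 5 = 5.
Bid 4 instead: wins, pays 4, utility 10 - 4 = 6.
Since 6 > 5, bidding 4 is strictly better here, so truthful bidding is not dominant.

No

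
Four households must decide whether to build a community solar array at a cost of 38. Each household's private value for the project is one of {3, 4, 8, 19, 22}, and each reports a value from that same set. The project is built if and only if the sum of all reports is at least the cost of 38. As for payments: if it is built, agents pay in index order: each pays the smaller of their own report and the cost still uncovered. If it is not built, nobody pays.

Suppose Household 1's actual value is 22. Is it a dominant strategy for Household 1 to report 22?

Consider the case where Household 2 reports 3, Household 3 reports 3 and Household 4 reports 19.
Truthful report 22: project built, pays 22, utility 22 - 22 = 0.
Report 19 instead: project built, pays 19, utility 22 - 19 = 3.
Since 3 > 0, reporting 19 is strictly better here, so truthful reporting is not dominant.

No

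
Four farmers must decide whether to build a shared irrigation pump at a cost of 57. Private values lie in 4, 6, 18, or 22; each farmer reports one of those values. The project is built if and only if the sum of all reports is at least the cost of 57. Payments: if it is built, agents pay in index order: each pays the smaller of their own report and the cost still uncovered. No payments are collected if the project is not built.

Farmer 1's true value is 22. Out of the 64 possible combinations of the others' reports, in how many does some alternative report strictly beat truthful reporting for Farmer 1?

Others report (4, 18, 18): truth gives 0; report 18 gives 4 > 0. Violating.
Others report (4, 18, 22): truth gives 0; report 18 gives 4 > 0. Violating.
Others report (4, 22, 18): truth gives 0; report 18 gives 4 > 0. Violating.
Others report (4, 22, 22): truth gives 0; report 18 gives 4 > 0. Violating.
Others report (4, 4, 4): truth gives 0; no alternative beats it.
Others report (4, 4, 6): truth gives 0; no alternative beats it.
(Checking all 64 profiles: 32 have a profitable deviation, 32 do not.)

32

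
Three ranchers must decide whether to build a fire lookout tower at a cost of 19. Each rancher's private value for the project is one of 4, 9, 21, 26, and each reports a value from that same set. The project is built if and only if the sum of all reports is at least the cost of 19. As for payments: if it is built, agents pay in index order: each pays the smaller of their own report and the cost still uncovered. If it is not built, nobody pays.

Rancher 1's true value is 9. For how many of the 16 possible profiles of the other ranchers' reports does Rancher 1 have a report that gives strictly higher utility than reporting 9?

13

Others report (4, 21): truth gives 0; report 4 gives 5 > 0. Violating.
Others report (4, 26): truth gives 0; report 4 gives 5 > 0. Violating.
Others report (9, 9): truth gives 0; report 4 gives 5 > 0. Violating.
Others report (9, 21): truth gives 0; report 4 gives 5 > 0. Violating.
Others report (4, 4): truth gives 0; no alternative beats it.
Others report (4, 9): truth gives 0; no alternative beats it.
(Checking all 16 profiles: 13 have a profitable deviation, 3 do not.)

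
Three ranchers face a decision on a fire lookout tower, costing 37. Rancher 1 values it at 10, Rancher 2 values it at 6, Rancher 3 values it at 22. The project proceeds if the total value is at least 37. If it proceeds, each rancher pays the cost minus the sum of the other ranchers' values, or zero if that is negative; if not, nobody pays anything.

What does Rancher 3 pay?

21

Total value 38 ≥ cost 37, so the project is built.
The other ranchers' values sum to 16.
Cost minus that sum is 37 - 16 = 21.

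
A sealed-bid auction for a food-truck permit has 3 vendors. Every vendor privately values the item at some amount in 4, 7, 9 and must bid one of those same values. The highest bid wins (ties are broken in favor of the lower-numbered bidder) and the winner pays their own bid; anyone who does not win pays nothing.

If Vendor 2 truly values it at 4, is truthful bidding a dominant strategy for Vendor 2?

Yes

Check each profile of the others' bids and compare truth against every alternative bid.
Others bid (4, 4): truth gives 0, best alternative gives -3.
Others bid (4, 7): truth gives 0, best alternative gives -3.
Others bid (4, 9): truth gives 0, best alternative gives 0.
Others bid (7, 4): truth gives 0, best alternative gives 0.
Others bid (7, 7): truth gives 0, best alternative gives 0.
Others bid (7, 9): truth gives 0, best alternative gives 0.
(Remaining 3 profiles checked similarly; truth is weakly best in each.)
In every case the truthful bid is at least as good as any alternative, so it is a dominant strategy.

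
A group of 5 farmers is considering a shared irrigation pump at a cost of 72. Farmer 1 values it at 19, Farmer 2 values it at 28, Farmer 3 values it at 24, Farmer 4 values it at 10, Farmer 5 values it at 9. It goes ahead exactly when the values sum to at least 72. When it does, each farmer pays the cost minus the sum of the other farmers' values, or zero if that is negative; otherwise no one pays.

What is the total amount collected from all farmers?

17

Total value 90 ≥ cost 72, so it is built.
Farmer 1: others sum to 71; max(0, 72 - 71) = 1.
Farmer 2: others sum to 62; max(0, 72 - 62) = 10.
Farmer 3: others sum to 66; max(0, 72 - 66) = 6.
Farmer 4: others sum to 80; max(0, 72 - 80) = 0.
Farmer 5: others sum to 81; max(0, 72 - 81) = 0.
Total collected = 1 + 10 + 6 + 0 + 0 = 17.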